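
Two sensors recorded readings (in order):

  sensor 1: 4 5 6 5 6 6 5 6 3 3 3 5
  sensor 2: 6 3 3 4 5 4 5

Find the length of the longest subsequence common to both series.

Pick 6 (sensor 1 #8, sensor 2 #1), 3 (sensor 1 #9, sensor 2 #2), 3 (sensor 1 #10, sensor 2 #3), 5 (sensor 1 #12, sensor 2 #7); all 4 values appear in both, in order. The LCS DP gives dp[12][7] = 4, so this is optimal.

4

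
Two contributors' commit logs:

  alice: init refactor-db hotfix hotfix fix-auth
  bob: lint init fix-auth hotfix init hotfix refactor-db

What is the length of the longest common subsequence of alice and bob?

3

Match init at alice[1]=bob[2], hotfix at alice[3]=bob[4], hotfix at alice[4]=bob[6] — 3 commits in the same relative order in both, and the DP table's final entry dp[5][7] is also 3, so no common subsequence is longer.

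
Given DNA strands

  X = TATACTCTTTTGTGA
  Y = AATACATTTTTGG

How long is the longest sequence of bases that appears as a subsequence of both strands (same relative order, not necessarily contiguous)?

Match A [2,2] → T [3,3] → A [4,4] → C [5,5] → T [6,7] → T [8,8] → T [9,9] → T [10,10] → T [11,11] → G [12,12] → G [14,13] — 11 bases in the same relative order in both. Since dp[15][13] = 11, nothing longer is possible.

11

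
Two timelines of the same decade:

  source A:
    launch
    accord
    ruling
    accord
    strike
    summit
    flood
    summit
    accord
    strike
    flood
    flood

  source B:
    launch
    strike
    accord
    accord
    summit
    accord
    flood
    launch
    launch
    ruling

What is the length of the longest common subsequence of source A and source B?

Pick launch [1,1] → accord [2,3] → accord [4,4] → summit [8,5] → accord [9,6] → flood [11,7]; all 6 events appear in both, in order. The LCS DP gives dp[12][10] = 6, so this is optimal.

6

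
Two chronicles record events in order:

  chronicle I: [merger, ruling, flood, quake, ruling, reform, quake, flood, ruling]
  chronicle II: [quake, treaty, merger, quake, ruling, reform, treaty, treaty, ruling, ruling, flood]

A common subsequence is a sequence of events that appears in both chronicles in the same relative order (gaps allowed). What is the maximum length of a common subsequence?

5

Pick merger [1,3], quake [4,4], ruling [5,5], reform [6,6], flood [8,11]; all 5 events appear in both, in order. dp[9][11] = 5 confirms this is the maximum.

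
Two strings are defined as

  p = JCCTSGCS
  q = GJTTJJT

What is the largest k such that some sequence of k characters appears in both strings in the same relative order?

Pick J [1,6] → T [4,7]; all 2 characters appear in both, in order. The LCS DP gives dp[8][7] = 2, so this is optimal.

2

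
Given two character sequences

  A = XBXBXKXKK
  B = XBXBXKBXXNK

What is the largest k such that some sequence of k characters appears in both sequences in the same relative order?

8

One common subsequence of length 8: X (A #1, B #1); then B (A #2, B #2); then X (A #3, B #3); then B (A #4, B #4); then X (A #5, B #5); then K (A #6, B #6); then X (A #7, B #9); then K (A #9, B #11). Since dp[9][11] = 8, nothing longer is possible.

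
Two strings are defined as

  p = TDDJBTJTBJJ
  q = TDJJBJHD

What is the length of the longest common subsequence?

Match T (p #1, q #1) → D (p #3, q #2) → J (p #4, q #3) → J (p #7, q #4) → B (p #9, q #5) → J (p #10, q #6) — 6 characters in the same relative order in both. Since dp[11][8] = 6, nothing longer is possible.

6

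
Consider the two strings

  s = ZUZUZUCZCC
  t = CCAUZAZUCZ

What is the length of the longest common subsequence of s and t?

Let dp[i][j] be the LCS length of the first i characters of s and the first j characters of t. dp[i][j] = dp[i-1][j-1]+1 when the i-th and j-th characters match, else max(dp[i-1][j], dp[i][j-1]).
    ·  C  C  A  U  Z  A  Z  U  C  Z
 ·  0  0  0  0  0  0  0  0  0  0  0
 Z  0  0  0  0  0  1  1  1  1  1  1
 U  0  0  0  0  1  1  1  1  2  2  2
 Z  0  0  0  0  1  2  2  2  2  2  3
 U  0  0  0  0  1  2  2  2  3  3  3
 Z  0  0  0  0  1  2  2  3  3  3  4
 U  0  0  0  0  1  2  2  3  4  4  4
 C  0  1  1  1  1  2  2  3  4  5  5
 Z  0  1  1  1  1  2  2  3  4  5  6
 C  0  1  2  2  2  2  2  3  4  5  6
 C  0  1  2  2  2  2  2  3  4  5  6
dp[10][10] = 6. One LCS (by backtracking along matches): UZZUCZ.

6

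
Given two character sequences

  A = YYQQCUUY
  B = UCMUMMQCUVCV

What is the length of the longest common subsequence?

3

Let dp[i][j] be the LCS length of the first i characters of A and the first j characters of B. dp[i][j] = dp[i-1][j-1]+1 when the i-th and j-th characters match, else max(dp[i-1][j], dp[i][j-1]).
    ·  U  C  M  U  M  M  Q  C  U  V  C  V
 ·  0  0  0  0  0  0  0  0  0  0  0  0  0
 Y  0  0  0  0  0  0  0  0  0  0  0  0  0
 Y  0  0  0  0  0  0  0  0  0  0  0  0  0
 Q  0  0  0  0  0  0  0  1  1  1  1  1  1
 Q  0  0  0  0  0  0  0  1  1  1  1  1  1
 C  0  0  1  1  1  1  1  1  2  2  2  2  2
 U  0  1  1  1  2  2  2  2  2  3  3  3  3
 U  0  1  1  1  2  2  2  2  2  3  3  3  3
 Y  0  1  1  1  2  2  2  2  2  3  3  3  3
dp[8][12] = 3. One LCS (by backtracking along matches): QCU.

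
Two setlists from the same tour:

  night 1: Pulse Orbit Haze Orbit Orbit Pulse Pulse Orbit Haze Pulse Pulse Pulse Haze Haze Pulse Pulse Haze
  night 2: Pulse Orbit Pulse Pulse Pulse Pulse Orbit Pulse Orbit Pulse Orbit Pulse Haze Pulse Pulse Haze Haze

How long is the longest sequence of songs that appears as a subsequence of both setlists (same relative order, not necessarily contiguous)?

12

One common subsequence of length 12: Pulse at night 1[1]=night 2[1], then Orbit at night 1[2]=night 2[2], then Pulse at night 1[6]=night 2[5], then Pulse at night 1[7]=night 2[6], then Orbit at night 1[8]=night 2[7], then Pulse at night 1[10]=night 2[8], then Pulse at night 1[11]=night 2[10], then Pulse at night 1[12]=night 2[12], then Haze at night 1[14]=night 2[13], then Pulse at night 1[15]=night 2[14], then Pulse at night 1[16]=night 2[15], then Haze at night 1[17]=night 2[17]. Since dp[17][17] = 12, nothing longer is possible.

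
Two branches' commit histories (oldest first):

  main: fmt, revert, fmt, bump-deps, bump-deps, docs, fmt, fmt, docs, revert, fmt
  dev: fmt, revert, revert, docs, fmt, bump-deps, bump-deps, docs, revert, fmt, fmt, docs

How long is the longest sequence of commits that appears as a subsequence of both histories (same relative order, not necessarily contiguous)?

9

Taking fmt (main #1, dev #1); then revert (main #2, dev #3); then fmt (main #3, dev #5); then bump-deps (main #4, dev #6); then bump-deps (main #5, dev #7); then docs (main #6, dev #8); then fmt (main #7, dev #10); then fmt (main #8, dev #11); then docs (main #9, dev #12) gives a common subsequence of length 9. Since dp[11][12] = 9, nothing longer is possible.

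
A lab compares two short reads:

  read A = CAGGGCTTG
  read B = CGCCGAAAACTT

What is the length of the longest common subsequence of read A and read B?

6

Let dp[i][j] be the LCS length of the first i bases of read A and the first j bases of read B. dp[i][j] = dp[i-1][j-1]+1 when the i-th and j-th bases match, else max(dp[i-1][j], dp[i][j-1]).
    ·  C  G  C  C  G  A  A  A  A  C  T  T
 ·  0  0  0  0  0  0  0  0  0  0  0  0  0
 C  0  1  1  1  1  1  1  1  1  1  1  1  1
 A  0  1  1  1  1  1  2  2  2  2  2  2  2
 G  0  1  2  2  2  2  2  2  2  2  2  2  2
 G  0  1  2  2  2  3  3  3  3  3  3  3  3
 G  0  1  2  2  2  3  3  3  3  3  3  3  3
 C  0  1  2  3  3  3  3  3  3  3  4  4  4
 T  0  1  2  3  3  3  3  3  3  3  4  5  5
 T  0  1  2  3  3  3  3  3  3  3  4  5  6
 G  0  1  2  3  3  4  4  4  4  4  4  5  6
dp[9][12] = 6. One LCS (by backtracking along matches): CGGCTT.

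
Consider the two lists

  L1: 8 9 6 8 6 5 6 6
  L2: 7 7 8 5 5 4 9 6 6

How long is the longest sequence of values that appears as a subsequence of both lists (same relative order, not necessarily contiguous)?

Pick 8 [1,3]; then 9 [2,7]; then 6 [7,8]; then 6 [8,9]; all 4 values appear in both, in order. The LCS DP gives dp[8][9] = 4, so this is optimal.

4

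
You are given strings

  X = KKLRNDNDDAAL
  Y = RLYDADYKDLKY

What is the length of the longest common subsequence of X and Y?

One common subsequence of length 5: L [3,2]; then D [6,4]; then D [8,6]; then D [9,9]; then L [12,10]. Since dp[12][12] = 5, nothing longer is possible.

5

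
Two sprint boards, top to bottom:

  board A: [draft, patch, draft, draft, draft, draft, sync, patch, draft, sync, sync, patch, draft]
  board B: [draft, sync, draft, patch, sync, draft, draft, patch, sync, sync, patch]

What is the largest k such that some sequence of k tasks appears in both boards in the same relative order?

8

Match draft (board A #1, board B #3), then patch (board A #2, board B #4), then draft (board A #5, board B #6), then draft (board A #6, board B #7), then patch (board A #8, board B #8), then sync (board A #10, board B #9), then sync (board A #11, board B #10), then patch (board A #12, board B #11) — 8 tasks in the same relative order in both. dp[13][11] = 8 confirms this is the maximum.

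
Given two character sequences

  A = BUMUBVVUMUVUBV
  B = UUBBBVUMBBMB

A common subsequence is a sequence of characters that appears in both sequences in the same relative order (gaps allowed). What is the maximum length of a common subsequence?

7

Match U [2,1], U [4,2], B [5,5], V [7,6], U [8,7], M [9,11], B [13,12] — 7 characters in the same relative order in both. dp[14][12] = 7 confirms this is the maximum.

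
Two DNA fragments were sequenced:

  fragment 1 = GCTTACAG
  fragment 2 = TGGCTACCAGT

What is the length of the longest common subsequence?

7

One common subsequence of length 7: G (fragment 1 #1, fragment 2 #3) → C (fragment 1 #2, fragment 2 #4) → T (fragment 1 #4, fragment 2 #5) → A (fragment 1 #5, fragment 2 #6) → C (fragment 1 #6, fragment 2 #8) → A (fragment 1 #7, fragment 2 #9) → G (fragment 1 #8, fragment 2 #10). The LCS DP gives dp[8][11] = 7, so this is optimal.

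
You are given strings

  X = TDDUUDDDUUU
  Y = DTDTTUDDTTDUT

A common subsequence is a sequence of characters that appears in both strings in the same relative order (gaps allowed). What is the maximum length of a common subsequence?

Let dp[i][j] be the LCS length of the first i characters of X and the first j characters of Y. dp[i][j] = dp[i-1][j-1]+1 when the i-th and j-th characters match, else max(dp[i-1][j], dp[i][j-1]).
    ·  D  T  D  T  T  U  D  D  T  T  D  U  T
 ·  0  0  0  0  0  0  0  0  0  0  0  0  0  0
 T  0  0  1  1  1  1  1  1  1  1  1  1  1  1
 D  0  1  1  2  2  2  2  2  2  2  2  2  2  2
 D  0  1  1  2  2  2  2  3  3  3  3  3  3  3
 U  0  1  1  2  2  2  3  3  3  3  3  3  4  4
 U  0  1  1  2  2  2  3  3  3  3  3  3  4  4
 D  0  1  1  2  2  2  3  4  4  4  4  4  4  4
 D  0  1  1  2  2  2  3  4  5  5  5  5  5  5
 D  0  1  1  2  2  2  3  4  5  5  5  6  6  6
 U  0  1  1  2  2  2  3  4  5  5  5  6  7  7
 U  0  1  1  2  2  2  3  4  5  5  5  6  7  7
 U  0  1  1  2  2  2  3  4  5  5  5  6  7  7
dp[11][13] = 7. One LCS (by backtracking along matches): TDUDDDU.

7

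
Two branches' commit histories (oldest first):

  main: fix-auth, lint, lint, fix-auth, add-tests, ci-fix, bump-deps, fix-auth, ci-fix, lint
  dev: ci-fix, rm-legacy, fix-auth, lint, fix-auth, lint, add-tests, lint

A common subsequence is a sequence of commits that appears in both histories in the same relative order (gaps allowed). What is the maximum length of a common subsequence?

Taking fix-auth (main #1, dev #3); then lint (main #2, dev #4); then lint (main #3, dev #6); then add-tests (main #5, dev #7); then lint (main #10, dev #8) gives a common subsequence of length 5. dp[10][8] = 5 confirms this is the maximum.

5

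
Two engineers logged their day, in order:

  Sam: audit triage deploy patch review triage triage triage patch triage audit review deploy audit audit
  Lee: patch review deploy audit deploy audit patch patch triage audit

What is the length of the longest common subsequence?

6

Taking audit (Sam #1, Lee #4); then deploy (Sam #3, Lee #5); then patch (Sam #4, Lee #7); then patch (Sam #9, Lee #8); then triage (Sam #10, Lee #9); then audit (Sam #15, Lee #10) gives a common subsequence of length 6. dp[15][10] = 6 confirms this is the maximum.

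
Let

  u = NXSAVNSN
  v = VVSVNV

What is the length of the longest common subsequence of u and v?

Match S at u[3]=v[3] → V at u[5]=v[4] → N at u[6]=v[5] — 3 characters in the same relative order in both. dp[8][6] = 3 confirms this is the maximum.

3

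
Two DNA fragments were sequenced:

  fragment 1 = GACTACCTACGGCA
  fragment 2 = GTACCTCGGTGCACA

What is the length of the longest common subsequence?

Match G at fragment 1[1]=fragment 2[1], T at fragment 1[4]=fragment 2[2], A at fragment 1[5]=fragment 2[3], C at fragment 1[6]=fragment 2[4], C at fragment 1[7]=fragment 2[5], T at fragment 1[8]=fragment 2[6], C at fragment 1[10]=fragment 2[7], G at fragment 1[11]=fragment 2[9], G at fragment 1[12]=fragment 2[11], C at fragment 1[13]=fragment 2[14], A at fragment 1[14]=fragment 2[15] — 11 bases in the same relative order in both. The LCS DP gives dp[14][15] = 11, so this is optimal.

11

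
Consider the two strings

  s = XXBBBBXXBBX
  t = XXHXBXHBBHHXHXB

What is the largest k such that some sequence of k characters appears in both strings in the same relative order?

Taking X (s #1, t #2), X (s #2, t #4), B (s #3, t #5), B (s #4, t #8), B (s #5, t #9), X (s #7, t #12), X (s #8, t #14), B (s #10, t #15) gives a common subsequence of length 8. Since dp[11][15] = 8, nothing longer is possible.

8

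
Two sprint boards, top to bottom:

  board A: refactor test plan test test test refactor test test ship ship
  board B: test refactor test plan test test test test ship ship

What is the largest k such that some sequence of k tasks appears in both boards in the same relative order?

One common subsequence of length 9: refactor [1,2], then test [2,3], then plan [3,4], then test [5,5], then test [6,6], then test [8,7], then test [9,8], then ship [10,9], then ship [11,10]. Since dp[11][10] = 9, nothing longer is possible.

9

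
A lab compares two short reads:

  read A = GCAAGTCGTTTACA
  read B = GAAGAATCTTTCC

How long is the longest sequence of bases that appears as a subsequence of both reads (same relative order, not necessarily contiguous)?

One common subsequence of length 10: G (read A #1, read B #1), A (read A #3, read B #2), A (read A #4, read B #3), G (read A #5, read B #4), T (read A #6, read B #7), C (read A #7, read B #8), T (read A #9, read B #9), T (read A #10, read B #10), T (read A #11, read B #11), C (read A #13, read B #13), and the DP table's final entry dp[14][13] is also 10, so no common subsequence is longer.

10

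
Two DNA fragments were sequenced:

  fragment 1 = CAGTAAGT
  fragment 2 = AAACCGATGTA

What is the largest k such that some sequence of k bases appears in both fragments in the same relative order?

5

One common subsequence of length 5: C at fragment 1[1]=fragment 2[5] → A at fragment 1[2]=fragment 2[7] → G at fragment 1[3]=fragment 2[9] → T at fragment 1[4]=fragment 2[10] → A at fragment 1[6]=fragment 2[11]. Since dp[8][11] = 5, nothing longer is possible.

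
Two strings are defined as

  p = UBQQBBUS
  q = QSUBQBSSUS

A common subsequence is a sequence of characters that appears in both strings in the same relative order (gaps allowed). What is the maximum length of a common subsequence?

Pick U (p #1, q #3) → B (p #2, q #4) → Q (p #4, q #5) → B (p #5, q #6) → U (p #7, q #9) → S (p #8, q #10); all 6 characters appear in both, in order. The LCS DP gives dp[8][10] = 6, so this is optimal.

6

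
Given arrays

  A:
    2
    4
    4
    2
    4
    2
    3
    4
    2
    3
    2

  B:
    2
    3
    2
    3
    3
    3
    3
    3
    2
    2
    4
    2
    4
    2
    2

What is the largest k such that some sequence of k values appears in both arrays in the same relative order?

7

Taking 2 [1,9]; then 2 [4,10]; then 4 [5,11]; then 2 [6,12]; then 4 [8,13]; then 2 [9,14]; then 2 [11,15] gives a common subsequence of length 7, and the DP table's final entry dp[11][15] is also 7, so no common subsequence is longer.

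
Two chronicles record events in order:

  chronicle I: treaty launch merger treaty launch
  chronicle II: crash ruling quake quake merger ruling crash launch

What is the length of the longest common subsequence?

Match merger [3,5]; then launch [5,8] — 2 events in the same relative order in both. The LCS DP gives dp[5][8] = 2, so this is optimal.

2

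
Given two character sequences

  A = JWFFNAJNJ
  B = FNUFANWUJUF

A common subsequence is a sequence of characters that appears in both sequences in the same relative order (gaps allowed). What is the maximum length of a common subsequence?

Taking F [3,1], F [4,4], A [6,5], N [8,6], J [9,9] gives a common subsequence of length 5. Since dp[9][11] = 5, nothing longer is possible.

5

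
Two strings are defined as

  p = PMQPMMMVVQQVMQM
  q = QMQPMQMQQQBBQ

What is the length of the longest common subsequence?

8

One common subsequence of length 8: M at p[2]=q[2] → Q at p[3]=q[3] → P at p[4]=q[4] → M at p[5]=q[5] → M at p[6]=q[7] → Q at p[10]=q[9] → Q at p[11]=q[10] → Q at p[14]=q[13]. The LCS DP gives dp[15][13] = 8, so this is optimal.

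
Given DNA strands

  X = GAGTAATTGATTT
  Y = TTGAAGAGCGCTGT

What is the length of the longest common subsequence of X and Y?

Match G at X[1]=Y[3] → A at X[2]=Y[5] → G at X[3]=Y[6] → A at X[5]=Y[7] → T at X[8]=Y[12] → G at X[9]=Y[13] → T at X[13]=Y[14] — 7 bases in the same relative order in both, and the DP table's final entry dp[13][14] is also 7, so no common subsequence is longer.

7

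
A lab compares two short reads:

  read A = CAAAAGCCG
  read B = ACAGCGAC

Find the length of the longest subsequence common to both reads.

5

Let dp[i][j] be the LCS length of the first i bases of read A and the first j bases of read B. dp[i][j] = dp[i-1][j-1]+1 when the i-th and j-th bases match, else max(dp[i-1][j], dp[i][j-1]).
    ·  A  C  A  G  C  G  A  C
 ·  0  0  0  0  0  0  0  0  0
 C  0  0  1  1  1  1  1  1  1
 A  0  1  1  2  2  2  2  2  2
 A  0  1  1  2  2  2  2  3  3
 A  0  1  1  2  2  2  2  3  3
 A  0  1  1  2  2  2  2  3  3
 G  0  1  1  2  3  3  3  3  3
 C  0  1  2  2  3  4  4  4  4
 C  0  1  2  2  3  4  4  4  5
 G  0  1  2  2  3  4  5  5  5
dp[9][8] = 5. One LCS (by backtracking along matches): CAGCC.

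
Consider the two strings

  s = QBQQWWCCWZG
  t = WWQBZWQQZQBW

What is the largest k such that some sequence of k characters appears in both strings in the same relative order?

5

Taking Q (s #1, t #3) → B (s #2, t #4) → Q (s #3, t #8) → Q (s #4, t #10) → W (s #9, t #12) gives a common subsequence of length 5. The LCS DP gives dp[11][12] = 5, so this is optimal.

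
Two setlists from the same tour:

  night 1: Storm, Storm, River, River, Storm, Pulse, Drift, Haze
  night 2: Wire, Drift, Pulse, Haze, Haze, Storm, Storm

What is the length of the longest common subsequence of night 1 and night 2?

2

Pick Storm (night 1 #2, night 2 #6), Storm (night 1 #5, night 2 #7); all 2 songs appear in both, in order. The LCS DP gives dp[8][7] = 2, so this is optimal.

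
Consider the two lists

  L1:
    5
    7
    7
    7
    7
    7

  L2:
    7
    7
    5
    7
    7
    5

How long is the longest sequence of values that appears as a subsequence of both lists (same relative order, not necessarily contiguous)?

4

Let dp[i][j] be the LCS length of the first i values of L1 and the first j values of L2. dp[i][j] = dp[i-1][j-1]+1 when the i-th and j-th values match, else max(dp[i-1][j], dp[i][j-1]).
    ·  7  7  5  7  7  5
 ·  0  0  0  0  0  0  0
 5  0  0  0  1  1  1  1
 7  0  1  1  1  2  2  2
 7  0  1  2  2  2  3  3
 7  0  1  2  2  3  3  3
 7  0  1  2  2  3  4  4
 7  0  1  2  2  3  4  4
dp[6][6] = 4. One LCS (by backtracking along matches): 7, 7, 7, 7.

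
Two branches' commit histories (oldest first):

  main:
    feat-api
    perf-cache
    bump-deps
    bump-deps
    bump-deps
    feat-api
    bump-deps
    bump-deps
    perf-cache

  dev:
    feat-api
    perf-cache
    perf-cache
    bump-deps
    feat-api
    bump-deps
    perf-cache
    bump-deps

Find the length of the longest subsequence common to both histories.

Pick feat-api at main[1]=dev[1]; then perf-cache at main[2]=dev[3]; then bump-deps at main[5]=dev[4]; then feat-api at main[6]=dev[5]; then bump-deps at main[7]=dev[6]; then bump-deps at main[8]=dev[8]; all 6 commits appear in both, in order. The LCS DP gives dp[9][8] = 6, so this is optimal.

6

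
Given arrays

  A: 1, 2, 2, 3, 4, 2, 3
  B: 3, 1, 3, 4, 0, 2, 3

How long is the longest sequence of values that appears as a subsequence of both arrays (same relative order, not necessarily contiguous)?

5

Taking 1 [1,2], 3 [4,3], 4 [5,4], 2 [6,6], 3 [7,7] gives a common subsequence of length 5. Since dp[7][7] = 5, nothing longer is possible.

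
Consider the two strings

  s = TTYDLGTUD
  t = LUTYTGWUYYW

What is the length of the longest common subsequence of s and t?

4

Let dp[i][j] be the LCS length of the first i characters of s and the first j characters of t. dp[i][j] = dp[i-1][j-1]+1 when the i-th and j-th characters match, else max(dp[i-1][j], dp[i][j-1]).
    ·  L  U  T  Y  T  G  W  U  Y  Y  W
 ·  0  0  0  0  0  0  0  0  0  0  0  0
 T  0  0  0  1  1  1  1  1  1  1  1  1
 T  0  0  0  1  1  2  2  2  2  2  2  2
 Y  0  0  0  1  2  2  2  2  2  3  3  3
 D  0  0  0  1  2  2  2  2  2  3  3  3
 L  0  1  1  1  2  2  2  2  2  3  3  3
 G  0  1  1  1  2  2  3  3  3  3  3  3
 T  0  1  1  2  2  3  3  3  3  3  3  3
 U  0  1  2  2  2  3  3  3  4  4  4  4
 D  0  1  2  2  2  3  3  3  4  4  4  4
dp[9][11] = 4. One LCS (by backtracking along matches): TTGU.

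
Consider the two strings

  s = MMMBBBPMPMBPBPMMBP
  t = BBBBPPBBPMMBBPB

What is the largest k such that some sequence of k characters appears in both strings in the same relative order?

One common subsequence of length 12: B at s[4]=t[2], B at s[5]=t[3], B at s[6]=t[4], P at s[7]=t[5], P at s[9]=t[6], B at s[11]=t[7], B at s[13]=t[8], P at s[14]=t[9], M at s[15]=t[10], M at s[16]=t[11], B at s[17]=t[13], P at s[18]=t[14]. dp[18][15] = 12 confirms this is the maximum.

12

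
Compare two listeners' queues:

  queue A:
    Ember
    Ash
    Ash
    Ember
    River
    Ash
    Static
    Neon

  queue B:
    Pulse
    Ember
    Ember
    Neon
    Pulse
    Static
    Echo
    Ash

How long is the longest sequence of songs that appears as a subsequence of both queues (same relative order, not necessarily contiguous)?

One common subsequence of length 3: Ember (queue A #1, queue B #2), then Ember (queue A #4, queue B #3), then Ash (queue A #6, queue B #8). dp[8][8] = 3 confirms this is the maximum.

3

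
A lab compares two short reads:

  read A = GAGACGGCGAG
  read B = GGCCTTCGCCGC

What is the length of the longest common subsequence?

One common subsequence of length 6: G [1,1] → G [3,2] → C [5,7] → G [6,8] → G [7,11] → C [8,12], and the DP table's final entry dp[11][12] is also 6, so no common subsequence is longer.

6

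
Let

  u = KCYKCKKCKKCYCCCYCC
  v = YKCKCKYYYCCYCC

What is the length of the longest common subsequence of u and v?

Pick Y [3,1] → K [4,2] → C [5,3] → K [7,4] → C [8,5] → K [9,6] → Y [12,9] → C [14,10] → C [15,11] → Y [16,12] → C [17,13] → C [18,14]; all 12 characters appear in both, in order. Since dp[18][14] = 12, nothing longer is possible.

12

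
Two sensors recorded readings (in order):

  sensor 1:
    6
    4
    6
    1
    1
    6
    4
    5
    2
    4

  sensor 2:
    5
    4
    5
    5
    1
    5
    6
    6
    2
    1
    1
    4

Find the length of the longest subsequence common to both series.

5

Let dp[i][j] be the LCS length of the first i values of sensor 1 and the first j values of sensor 2. dp[i][j] = dp[i-1][j-1]+1 when the i-th and j-th values match, else max(dp[i-1][j], dp[i][j-1]).
    ·  5  4  5  5  1  5  6  6  2  1  1  4
 ·  0  0  0  0  0  0  0  0  0  0  0  0  0
 6  0  0  0  0  0  0  0  1  1  1  1  1  1
 4  0  0  1  1  1  1  1  1  1  1  1  1  2
 6  0  0  1  1  1  1  1  2  2  2  2  2  2
 1  0  0  1  1  1  2  2  2  2  2  3  3  3
 1  0  0  1  1  1  2  2  2  2  2  3  4  4
 6  0  0  1  1  1  2  2  3  3  3  3  4  4
 4  0  0  1  1  1  2  2  3  3  3  3  4  5
 5  0  1  1  2  2  2  3  3  3  3  3  4  5
 2  0  1  1  2  2  2  3  3  3  4  4  4  5
 4  0  1  2  2  2  2  3  3  3  4  4  4  5
dp[10][12] = 5. One LCS (by backtracking along matches): 6, 6, 1, 1, 4.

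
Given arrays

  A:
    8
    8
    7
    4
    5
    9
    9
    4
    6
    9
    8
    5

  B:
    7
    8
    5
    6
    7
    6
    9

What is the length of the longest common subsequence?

4

Taking 8 at A[1]=B[2]; then 7 at A[3]=B[5]; then 6 at A[9]=B[6]; then 9 at A[10]=B[7] gives a common subsequence of length 4. Since dp[12][7] = 4, nothing longer is possible.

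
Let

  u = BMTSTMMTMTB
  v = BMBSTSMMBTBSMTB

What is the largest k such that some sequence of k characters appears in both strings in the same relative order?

10

Match B at u[1]=v[1] → M at u[2]=v[2] → T at u[3]=v[5] → S at u[4]=v[6] → M at u[6]=v[7] → M at u[7]=v[8] → T at u[8]=v[10] → M at u[9]=v[13] → T at u[10]=v[14] → B at u[11]=v[15] — 10 characters in the same relative order in both. dp[11][15] = 10 confirms this is the maximum.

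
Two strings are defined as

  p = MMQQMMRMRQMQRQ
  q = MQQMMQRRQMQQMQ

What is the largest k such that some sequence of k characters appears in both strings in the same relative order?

11

Pick M (p #2, q #1) → Q (p #3, q #2) → Q (p #4, q #3) → M (p #5, q #4) → M (p #6, q #5) → R (p #7, q #7) → R (p #9, q #8) → Q (p #10, q #9) → M (p #11, q #10) → Q (p #12, q #12) → Q (p #14, q #14); all 11 characters appear in both, in order. The LCS DP gives dp[14][14] = 11, so this is optimal.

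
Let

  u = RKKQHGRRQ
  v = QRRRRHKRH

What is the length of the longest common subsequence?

3

Let dp[i][j] be the LCS length of the first i characters of u and the first j characters of v. dp[i][j] = dp[i-1][j-1]+1 when the i-th and j-th characters match, else max(dp[i-1][j], dp[i][j-1]).
    ·  Q  R  R  R  R  H  K  R  H
 ·  0  0  0  0  0  0  0  0  0  0
 R  0  0  1  1  1  1  1  1  1  1
 K  0  0  1  1  1  1  1  2  2  2
 K  0  0  1  1  1  1  1  2  2  2
 Q  0  1  1  1  1  1  1  2  2  2
 H  0  1  1  1  1  1  2  2  2  3
 G  0  1  1  1  1  1  2  2  2  3
 R  0  1  2  2  2  2  2  2  3  3
 R  0  1  2  3  3  3  3  3  3  3
 Q  0  1  2  3  3  3  3  3  3  3
dp[9][9] = 3. One LCS (by backtracking along matches): RKH.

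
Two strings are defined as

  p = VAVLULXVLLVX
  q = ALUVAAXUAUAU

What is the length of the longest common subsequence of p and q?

Match A at p[2]=q[1], then L at p[4]=q[2], then U at p[5]=q[3], then V at p[8]=q[4], then X at p[12]=q[7] — 5 characters in the same relative order in both. dp[12][12] = 5 confirms this is the maximum.

5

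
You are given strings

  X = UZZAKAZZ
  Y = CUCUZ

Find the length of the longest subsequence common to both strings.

Let dp[i][j] be the LCS length of the first i characters of X and the first j characters of Y. dp[i][j] = dp[i-1][j-1]+1 when the i-th and j-th characters match, else max(dp[i-1][j], dp[i][j-1]).
    ·  C  U  C  U  Z
 ·  0  0  0  0  0  0
 U  0  0  1  1  1  1
 Z  0  0  1  1  1  2
 Z  0  0  1  1  1  2
 A  0  0  1  1  1  2
 K  0  0  1  1  1  2
 A  0  0  1  1  1  2
 Z  0  0  1  1  1  2
 Z  0  0  1  1  1  2
dp[8][5] = 2. One LCS (by backtracking along matches): UZ.

2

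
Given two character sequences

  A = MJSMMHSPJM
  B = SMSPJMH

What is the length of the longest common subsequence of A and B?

Match S at A[3]=B[1] → M at A[5]=B[2] → S at A[7]=B[3] → P at A[8]=B[4] → J at A[9]=B[5] → M at A[10]=B[6] — 6 characters in the same relative order in both. dp[10][7] = 6 confirms this is the maximum.

6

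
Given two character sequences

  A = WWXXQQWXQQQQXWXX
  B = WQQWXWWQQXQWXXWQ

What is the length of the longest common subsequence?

Pick W (A #2, B #1), Q (A #5, B #2), Q (A #6, B #3), W (A #7, B #4), X (A #8, B #5), Q (A #9, B #8), Q (A #10, B #9), Q (A #12, B #11), W (A #14, B #12), X (A #15, B #13), X (A #16, B #14); all 11 characters appear in both, in order. The LCS DP gives dp[16][16] = 11, so this is optimal.

11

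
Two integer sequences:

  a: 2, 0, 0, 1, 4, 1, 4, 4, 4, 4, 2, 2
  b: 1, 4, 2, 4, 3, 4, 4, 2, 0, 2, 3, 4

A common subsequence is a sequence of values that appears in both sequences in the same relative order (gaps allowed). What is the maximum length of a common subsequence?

7

Let dp[i][j] be the LCS length of the first i values of a and the first j values of b. dp[i][j] = dp[i-1][j-1]+1 when the i-th and j-th values match, else max(dp[i-1][j], dp[i][j-1]).
    ·  1  4  2  4  3  4  4  2  0  2  3  4
 ·  0  0  0  0  0  0  0  0  0  0  0  0  0
 2  0  0  0  1  1  1  1  1  1  1  1  1  1
 0  0  0  0  1  1  1  1  1  1  2  2  2  2
 0  0  0  0  1  1  1  1  1  1  2  2  2  2
 1  0  1  1  1  1  1  1  1  1  2  2  2  2
 4  0  1  2  2  2  2  2  2  2  2  2  2  3
 1  0  1  2  2  2  2  2  2  2  2  2  2  3
 4  0  1  2  2  3  3  3  3  3  3  3  3  3
 4  0  1  2  2  3  3  4  4  4  4  4  4  4
 4  0  1  2  2  3  3  4  5  5  5  5  5  5
 4  0  1  2  2  3  3  4  5  5  5  5  5  6
 2  0  1  2  3  3  3  4  5  6  6  6  6  6
 2  0  1  2  3  3  3  4  5  6  6  7  7  7
dp[12][12] = 7. One LCS (by backtracking along matches): 1, 4, 4, 4, 4, 2, 2.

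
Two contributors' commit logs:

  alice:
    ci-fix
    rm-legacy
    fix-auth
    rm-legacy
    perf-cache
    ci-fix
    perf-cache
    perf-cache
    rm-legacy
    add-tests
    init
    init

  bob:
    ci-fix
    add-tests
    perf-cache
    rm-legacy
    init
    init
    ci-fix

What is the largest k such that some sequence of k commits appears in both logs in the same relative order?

5

Match ci-fix at alice[1]=bob[1] → perf-cache at alice[8]=bob[3] → rm-legacy at alice[9]=bob[4] → init at alice[11]=bob[5] → init at alice[12]=bob[6] — 5 commits in the same relative order in both. dp[12][7] = 5 confirms this is the maximum.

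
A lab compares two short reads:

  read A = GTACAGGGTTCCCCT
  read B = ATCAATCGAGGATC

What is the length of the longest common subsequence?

8

Taking T at read A[2]=read B[2] → A at read A[3]=read B[5] → C at read A[4]=read B[7] → A at read A[5]=read B[9] → G at read A[6]=read B[10] → G at read A[7]=read B[11] → T at read A[10]=read B[13] → C at read A[14]=read B[14] gives a common subsequence of length 8. Since dp[15][14] = 8, nothing longer is possible.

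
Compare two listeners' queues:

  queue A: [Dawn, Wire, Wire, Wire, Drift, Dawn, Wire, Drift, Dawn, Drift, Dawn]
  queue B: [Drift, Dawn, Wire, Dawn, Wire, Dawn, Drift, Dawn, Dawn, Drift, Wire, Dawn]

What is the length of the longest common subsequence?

Taking Dawn at queue A[1]=queue B[2], Wire at queue A[2]=queue B[3], Wire at queue A[3]=queue B[5], Drift at queue A[5]=queue B[7], Dawn at queue A[6]=queue B[8], Dawn at queue A[9]=queue B[9], Drift at queue A[10]=queue B[10], Dawn at queue A[11]=queue B[12] gives a common subsequence of length 8, and the DP table's final entry dp[11][12] is also 8, so no common subsequence is longer.

8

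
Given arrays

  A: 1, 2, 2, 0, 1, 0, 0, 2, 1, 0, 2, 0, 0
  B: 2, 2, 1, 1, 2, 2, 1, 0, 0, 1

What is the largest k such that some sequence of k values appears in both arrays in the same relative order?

Taking 1 [1,4], 2 [2,5], 2 [3,6], 1 [5,7], 0 [6,8], 0 [7,9], 1 [9,10] gives a common subsequence of length 7. The LCS DP gives dp[13][10] = 7, so this is optimal.

7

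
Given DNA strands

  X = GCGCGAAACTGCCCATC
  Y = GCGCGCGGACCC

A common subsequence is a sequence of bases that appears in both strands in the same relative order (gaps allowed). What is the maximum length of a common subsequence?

Taking G at X[1]=Y[1]; then C at X[2]=Y[2]; then G at X[3]=Y[3]; then C at X[4]=Y[4]; then G at X[5]=Y[5]; then C at X[9]=Y[6]; then G at X[11]=Y[8]; then C at X[13]=Y[10]; then C at X[14]=Y[11]; then C at X[17]=Y[12] gives a common subsequence of length 10. Since dp[17][12] = 10, nothing longer is possible.

10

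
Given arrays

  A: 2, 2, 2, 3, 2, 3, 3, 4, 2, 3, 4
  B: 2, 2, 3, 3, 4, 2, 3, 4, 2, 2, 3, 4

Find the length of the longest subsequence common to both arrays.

9

Let dp[i][j] be the LCS length of the first i values of A and the first j values of B. dp[i][j] = dp[i-1][j-1]+1 when the i-th and j-th values match, else max(dp[i-1][j], dp[i][j-1]).
    ·  2  2  3  3  4  2  3  4  2  2  3  4
 ·  0  0  0  0  0  0  0  0  0  0  0  0  0
 2  0  1  1  1  1  1  1  1  1  1  1  1  1
 2  0  1  2  2  2  2  2  2  2  2  2  2  2
 2  0  1  2  2  2  2  3  3  3  3  3  3  3
 3  0  1  2  3  3  3  3  4  4  4  4  4  4
 2  0  1  2  3  3  3  4  4  4  5  5  5  5
 3  0  1  2  3  4  4  4  5  5  5  5  6  6
 3  0  1  2  3  4  4  4  5  5  5  5  6  6
 4  0  1  2  3  4  5  5  5  6  6  6  6  7
 2  0  1  2  3  4  5  6  6  6  7  7  7  7
 3  0  1  2  3  4  5  6  7  7  7  7  8  8
 4  0  1  2  3  4  5  6  7  8  8  8  8  9
dp[11][12] = 9. One LCS (by backtracking along matches): 2, 2, 3, 2, 3, 4, 2, 3, 4.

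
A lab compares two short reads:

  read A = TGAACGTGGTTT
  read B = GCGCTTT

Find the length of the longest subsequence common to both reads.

6

Let dp[i][j] be the LCS length of the first i bases of read A and the first j bases of read B. dp[i][j] = dp[i-1][j-1]+1 when the i-th and j-th bases match, else max(dp[i-1][j], dp[i][j-1]).
    ·  G  C  G  C  T  T  T
 ·  0  0  0  0  0  0  0  0
 T  0  0  0  0  0  1  1  1
 G  0  1  1  1  1  1  1  1
 A  0  1  1  1  1  1  1  1
 A  0  1  1  1  1  1  1  1
 C  0  1  2  2  2  2  2  2
 G  0  1  2  3  3  3  3  3
 T  0  1  2  3  3  4  4  4
 G  0  1  2  3  3  4  4  4
 G  0  1  2  3  3  4  4  4
 T  0  1  2  3  3  4  5  5
 T  0  1  2  3  3  4  5  6
 T  0  1  2  3  3  4  5  6
dp[12][7] = 6. One LCS (by backtracking along matches): GCGTTT.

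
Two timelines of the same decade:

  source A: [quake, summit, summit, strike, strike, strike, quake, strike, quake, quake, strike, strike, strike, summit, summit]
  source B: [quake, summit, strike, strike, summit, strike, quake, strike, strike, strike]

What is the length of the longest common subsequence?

Pick quake [1,1] → summit [3,2] → strike [4,3] → strike [5,4] → strike [8,6] → quake [10,7] → strike [11,8] → strike [12,9] → strike [13,10]; all 9 events appear in both, in order, and the DP table's final entry dp[15][10] is also 9, so no common subsequence is longer.

9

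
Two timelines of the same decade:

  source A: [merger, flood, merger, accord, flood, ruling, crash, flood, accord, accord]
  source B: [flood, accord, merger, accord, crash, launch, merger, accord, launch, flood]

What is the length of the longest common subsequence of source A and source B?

5

One common subsequence of length 5: flood (source A #2, source B #1); then merger (source A #3, source B #3); then accord (source A #4, source B #4); then crash (source A #7, source B #5); then flood (source A #8, source B #10), and the DP table's final entry dp[10][10] is also 5, so no common subsequence is longer.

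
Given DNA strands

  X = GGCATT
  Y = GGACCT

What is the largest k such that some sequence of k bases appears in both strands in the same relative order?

4

Match G at X[1]=Y[1], then G at X[2]=Y[2], then C at X[3]=Y[5], then T at X[6]=Y[6] — 4 bases in the same relative order in both. The LCS DP gives dp[6][6] = 4, so this is optimal.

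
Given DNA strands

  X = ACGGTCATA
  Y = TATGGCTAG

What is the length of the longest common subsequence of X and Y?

Match A [1,2], then G [3,4], then G [4,5], then C [6,6], then T [8,7], then A [9,8] — 6 bases in the same relative order in both. Since dp[9][9] = 6, nothing longer is possible.

6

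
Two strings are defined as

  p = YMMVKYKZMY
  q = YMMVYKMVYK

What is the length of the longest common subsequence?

Let dp[i][j] be the LCS length of the first i characters of p and the first j characters of q. dp[i][j] = dp[i-1][j-1]+1 when the i-th and j-th characters match, else max(dp[i-1][j], dp[i][j-1]).
    ·  Y  M  M  V  Y  K  M  V  Y  K
 ·  0  0  0  0  0  0  0  0  0  0  0
 Y  0  1  1  1  1  1  1  1  1  1  1
 M  0  1  2  2  2  2  2  2  2  2  2
 M  0  1  2  3  3  3  3  3  3  3  3
 V  0  1  2  3  4  4  4  4  4  4  4
 K  0  1  2  3  4  4  5  5  5  5  5
 Y  0  1  2  3  4  5  5  5  5  6  6
 K  0  1  2  3  4  5  6  6  6  6  7
 Z  0  1  2  3  4  5  6  6  6  6  7
 M  0  1  2  3  4  5  6  7  7  7  7
 Y  0  1  2  3  4  5  6  7  7  8  8
dp[10][10] = 8. One LCS (by backtracking along matches): YMMVYKMY.

8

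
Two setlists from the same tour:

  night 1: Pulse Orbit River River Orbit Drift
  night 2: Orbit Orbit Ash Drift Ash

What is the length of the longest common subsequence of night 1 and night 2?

3

Pick Orbit at night 1[2]=night 2[1], Orbit at night 1[5]=night 2[2], Drift at night 1[6]=night 2[4]; all 3 songs appear in both, in order. dp[6][5] = 3 confirms this is the maximum.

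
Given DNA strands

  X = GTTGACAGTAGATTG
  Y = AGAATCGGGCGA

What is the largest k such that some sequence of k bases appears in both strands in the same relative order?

Match G [1,2]; then T [2,5]; then G [4,9]; then C [6,10]; then G [11,11]; then A [12,12] — 6 bases in the same relative order in both. The LCS DP gives dp[15][12] = 6, so this is optimal.

6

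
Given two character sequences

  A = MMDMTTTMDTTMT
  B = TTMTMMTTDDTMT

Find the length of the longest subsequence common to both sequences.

9

Match M at A[1]=B[3]; then M at A[2]=B[5]; then M at A[4]=B[6]; then T at A[5]=B[7]; then T at A[6]=B[8]; then D at A[9]=B[10]; then T at A[11]=B[11]; then M at A[12]=B[12]; then T at A[13]=B[13] — 9 characters in the same relative order in both, and the DP table's final entry dp[13][13] is also 9, so no common subsequence is longer.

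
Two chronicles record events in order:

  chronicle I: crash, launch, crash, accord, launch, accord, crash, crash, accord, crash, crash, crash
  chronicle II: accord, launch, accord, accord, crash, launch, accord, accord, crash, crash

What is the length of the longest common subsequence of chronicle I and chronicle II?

7

Taking launch at chronicle I[2]=chronicle II[2]; then crash at chronicle I[3]=chronicle II[5]; then launch at chronicle I[5]=chronicle II[6]; then accord at chronicle I[6]=chronicle II[7]; then accord at chronicle I[9]=chronicle II[8]; then crash at chronicle I[11]=chronicle II[9]; then crash at chronicle I[12]=chronicle II[10] gives a common subsequence of length 7. The LCS DP gives dp[12][10] = 7, so this is optimal.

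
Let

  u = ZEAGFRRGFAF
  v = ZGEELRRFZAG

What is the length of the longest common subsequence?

6

Match Z [1,1], E [2,4], R [6,6], R [7,7], F [9,8], A [10,10] — 6 characters in the same relative order in both, and the DP table's final entry dp[11][11] is also 6, so no common subsequence is longer.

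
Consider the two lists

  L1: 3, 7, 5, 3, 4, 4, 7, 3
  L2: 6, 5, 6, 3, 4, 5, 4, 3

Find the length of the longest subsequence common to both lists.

5

Let dp[i][j] be the LCS length of the first i values of L1 and the first j values of L2. dp[i][j] = dp[i-1][j-1]+1 when the i-th and j-th values match, else max(dp[i-1][j], dp[i][j-1]).
    ·  6  5  6  3  4  5  4  3
 ·  0  0  0  0  0  0  0  0  0
 3  0  0  0  0  1  1  1  1  1
 7  0  0  0  0  1  1  1  1  1
 5  0  0  1  1  1  1  2  2  2
 3  0  0  1  1  2  2  2  2  3
 4  0  0  1  1  2  3  3  3  3
 4  0  0  1  1  2  3  3  4  4
 7  0  0  1  1  2  3  3  4  4
 3  0  0  1  1  2  3  3  4  5
dp[8][8] = 5. One LCS (by backtracking along matches): 5, 3, 4, 4, 3.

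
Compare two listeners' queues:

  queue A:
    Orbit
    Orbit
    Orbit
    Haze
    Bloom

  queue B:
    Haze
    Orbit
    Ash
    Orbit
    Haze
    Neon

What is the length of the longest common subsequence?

Pick Orbit (queue A #1, queue B #2); then Orbit (queue A #3, queue B #4); then Haze (queue A #4, queue B #5); all 3 songs appear in both, in order, and the DP table's final entry dp[5][6] is also 3, so no common subsequence is longer.

3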